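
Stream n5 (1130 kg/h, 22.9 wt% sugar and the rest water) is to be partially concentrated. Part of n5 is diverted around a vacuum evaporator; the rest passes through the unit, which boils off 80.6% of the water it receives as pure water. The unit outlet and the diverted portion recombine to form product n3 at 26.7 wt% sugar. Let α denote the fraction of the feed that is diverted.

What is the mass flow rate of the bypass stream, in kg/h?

All 1130×0.229 = 258.77 kg/h of sugar reaches n3, so n3 = 258.77/0.267 = 969.18 kg/h and vapour = 160.82 kg/h.
The evaporator receives (1−α)·1130 of feed at 0.771 water and removes 0.806 of that water:
0.806×0.771×(1−α)×1130 = 160.82
(1−α) = 160.82/702.21 = 0.2290;  α = 0.7710.
Bypass flow = 0.7710×1130 = 871.2 kg/h.

871.2 kg/h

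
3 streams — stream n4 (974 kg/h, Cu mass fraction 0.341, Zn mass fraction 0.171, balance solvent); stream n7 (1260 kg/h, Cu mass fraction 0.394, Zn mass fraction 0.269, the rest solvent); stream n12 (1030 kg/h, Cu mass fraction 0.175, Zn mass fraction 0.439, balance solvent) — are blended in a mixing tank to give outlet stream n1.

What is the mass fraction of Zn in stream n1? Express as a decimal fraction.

0.293

Total flow out = 974 + 1260 + 1030 = 3264 kg/h.
Zn in = 974×0.171 + 1260×0.269 + 1030×0.439 = 957.66 kg/h.
Zn mass fraction in n1 = 957.66/3264 = 0.293.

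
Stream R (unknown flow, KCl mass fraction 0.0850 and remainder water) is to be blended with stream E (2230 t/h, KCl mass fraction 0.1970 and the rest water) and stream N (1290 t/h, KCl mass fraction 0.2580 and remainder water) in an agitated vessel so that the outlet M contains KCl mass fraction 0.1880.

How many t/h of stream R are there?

Let R be the unknown flow. Total out = 3520 + R.
KCl balance: 772.13 + 0.085·R = 0.188·(3520 + R)
(0.085 − 0.188)·R = 0.188×3520 − 772.13 = -110.37
R = -110.37 / -0.103 = 1071.6 t/h

1072 t/h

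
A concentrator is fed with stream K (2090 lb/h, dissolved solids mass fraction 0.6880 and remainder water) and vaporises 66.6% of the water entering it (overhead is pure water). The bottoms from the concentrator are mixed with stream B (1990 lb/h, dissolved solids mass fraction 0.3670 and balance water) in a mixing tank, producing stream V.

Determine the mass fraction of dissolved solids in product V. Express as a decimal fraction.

Vapour removed = 0.666×0.312×2090 = 434.29 lb/h; concentrate = 1655.7 lb/h.
dissolved solids reaching the mixer = 1437.9 (from concentrate) + 1990×0.367 = 2168.2 lb/h.
Product flow = 1655.7 + 1990 = 3645.7 lb/h; dissolved solids fraction = 0.5947.

0.5947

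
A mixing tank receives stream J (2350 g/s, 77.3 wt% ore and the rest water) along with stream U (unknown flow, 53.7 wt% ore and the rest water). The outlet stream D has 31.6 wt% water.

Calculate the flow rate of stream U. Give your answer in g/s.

Let U be the unknown flow. Total out = 2350 + U.
water balance: 533.45 + 0.463·U = 0.316·(2350 + U)
(0.463 − 0.316)·U = 0.316×2350 − 533.45 = 209.15
U = 209.15 / 0.147 = 1422.8 g/s

1423 g/s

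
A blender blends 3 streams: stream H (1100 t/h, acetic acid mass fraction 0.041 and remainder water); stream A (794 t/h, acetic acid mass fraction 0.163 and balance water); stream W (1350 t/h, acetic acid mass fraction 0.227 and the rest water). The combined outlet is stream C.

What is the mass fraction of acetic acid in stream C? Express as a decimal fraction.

0.148

Total flow out = 1100 + 794 + 1350 = 3244 t/h.
acetic acid in = 1100×0.041 + 794×0.163 + 1350×0.227 = 480.97 t/h.
acetic acid mass fraction in C = 480.97/3244 = 0.148.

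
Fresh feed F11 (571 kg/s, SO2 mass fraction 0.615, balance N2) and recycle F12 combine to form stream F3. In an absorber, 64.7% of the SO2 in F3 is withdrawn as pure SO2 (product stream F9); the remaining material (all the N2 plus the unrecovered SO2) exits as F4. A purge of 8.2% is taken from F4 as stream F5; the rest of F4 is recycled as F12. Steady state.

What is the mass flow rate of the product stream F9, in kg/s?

SO2 in F3: m_A = 571×0.615 + (1−0.082)·(1−0.647)·m_A, so m_A = 351.17/0.6759 = 519.52 kg/s.
Product F9 = 0.647×519.52 = 336.13 kg/s.

336.1 kg/s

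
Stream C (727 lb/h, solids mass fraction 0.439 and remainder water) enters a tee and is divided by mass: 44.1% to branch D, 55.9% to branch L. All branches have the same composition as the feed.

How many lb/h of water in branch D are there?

179.9 lb/h

Branch D total = 0.441×727 = 320.61 lb/h.
water in D = 0.561×320.61 = 179.86 lb/h.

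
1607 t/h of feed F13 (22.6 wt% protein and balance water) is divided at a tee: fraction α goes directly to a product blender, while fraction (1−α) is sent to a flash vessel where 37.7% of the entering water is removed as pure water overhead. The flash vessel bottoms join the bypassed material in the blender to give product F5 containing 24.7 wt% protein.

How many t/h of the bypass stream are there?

All 1607×0.226 = 363.18 t/h of protein reaches F5, so F5 = 363.18/0.247 = 1470.4 t/h and vapour = 136.63 t/h.
The evaporator receives (1−α)·1607 of feed at 0.774 water and removes 0.377 of that water:
0.377×0.774×(1−α)×1607 = 136.63
(1−α) = 136.63/468.92 = 0.2914;  α = 0.7086.
Bypass flow = 0.7086×1607 = 1138.8 t/h.

1139 t/h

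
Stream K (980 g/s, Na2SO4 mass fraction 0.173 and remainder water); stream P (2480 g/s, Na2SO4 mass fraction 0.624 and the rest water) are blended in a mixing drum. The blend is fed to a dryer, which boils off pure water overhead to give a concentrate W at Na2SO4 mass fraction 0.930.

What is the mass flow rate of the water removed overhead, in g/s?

1614 g/s

Na2SO4 entering = 980×0.173 + 2480×0.624 = 1717.1 g/s.
All Na2SO4 reports to W, so W = 1717.1/0.930 = 1846.3 g/s.
Total feed = 3460 g/s; overhead = 3460 − 1846.3 = 1613.7 g/s.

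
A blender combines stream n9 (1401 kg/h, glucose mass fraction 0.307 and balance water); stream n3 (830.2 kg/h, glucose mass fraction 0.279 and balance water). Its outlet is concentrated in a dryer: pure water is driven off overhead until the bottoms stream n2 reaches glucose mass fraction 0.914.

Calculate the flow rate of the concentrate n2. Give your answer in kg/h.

glucose entering = 1401×0.307 + 830.2×0.279 = 661.73 kg/h.
All glucose reports to n2, so n2 = 661.73/0.914 = 724 kg/h.

724 kg/h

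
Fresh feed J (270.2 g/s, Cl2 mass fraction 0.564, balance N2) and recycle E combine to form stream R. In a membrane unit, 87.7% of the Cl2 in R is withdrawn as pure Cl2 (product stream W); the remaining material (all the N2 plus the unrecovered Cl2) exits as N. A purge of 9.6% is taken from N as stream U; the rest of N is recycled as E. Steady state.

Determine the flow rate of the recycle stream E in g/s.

1128 g/s

N2 enters only via J and leaves only via the purge: 270.2×0.436 = 0.096×(N2 in N), and the membrane unit passes all N2, so N2 in R = N2 in N = 1227.2 g/s.
Cl2 in R: m_A = 270.2×0.564 + (1−0.096)·(1−0.877)·m_A, so m_A = 152.39/0.8888 = 171.46 g/s.
N = (1−0.877)×171.46 + 1227.2 = 1248.2 g/s.
Recycle E = (1−0.096)×1248.2 = 1128.4 g/s.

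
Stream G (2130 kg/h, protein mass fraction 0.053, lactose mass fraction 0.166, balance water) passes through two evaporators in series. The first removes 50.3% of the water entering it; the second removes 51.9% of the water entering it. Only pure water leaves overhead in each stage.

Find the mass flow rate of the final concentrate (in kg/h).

water in feed = 2130×0.781 = 1663.5 kg/h.
After stage 1: water left = (1−0.503)×1663.5 = 826.77; stream total = 1293.2 kg/h.
After stage 2: water left = (1−0.519)×826.77 = 397.68; final concentrate = 864.15 kg/h.

864.1 kg/h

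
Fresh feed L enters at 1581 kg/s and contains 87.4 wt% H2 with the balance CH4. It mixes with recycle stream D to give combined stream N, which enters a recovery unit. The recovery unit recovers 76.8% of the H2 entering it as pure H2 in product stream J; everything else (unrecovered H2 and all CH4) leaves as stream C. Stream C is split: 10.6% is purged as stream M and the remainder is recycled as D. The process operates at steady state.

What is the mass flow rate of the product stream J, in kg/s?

H2 in N: m_A = 1581×0.874 + (1−0.106)·(1−0.768)·m_A, so m_A = 1381.8/0.7926 = 1743.4 kg/s.
Product J = 0.768×1743.4 = 1338.9 kg/s.

1339 kg/s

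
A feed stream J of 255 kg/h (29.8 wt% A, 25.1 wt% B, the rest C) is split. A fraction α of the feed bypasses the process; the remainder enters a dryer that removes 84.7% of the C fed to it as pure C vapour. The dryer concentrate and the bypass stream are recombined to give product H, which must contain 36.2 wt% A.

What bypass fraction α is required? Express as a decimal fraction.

All 255×0.298 = 75.99 kg/h of A reaches H, so H = 75.99/0.362 = 209.92 kg/h and vapour = 45.083 kg/h.
The evaporator receives (1−α)·255 of feed at 0.451 C and removes 0.847 of that C:
0.847×0.451×(1−α)×255 = 45.083
(1−α) = 45.083/97.409 = 0.4628;  α = 0.5372.

0.537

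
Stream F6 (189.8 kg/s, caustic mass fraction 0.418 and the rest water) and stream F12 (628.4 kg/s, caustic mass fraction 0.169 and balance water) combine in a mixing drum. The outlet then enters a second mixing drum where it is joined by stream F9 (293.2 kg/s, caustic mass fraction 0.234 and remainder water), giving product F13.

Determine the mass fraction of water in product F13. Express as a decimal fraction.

Overall, product flow = 1111.4 kg/s.
water in = 189.8×0.582 + 628.4×0.831 + 293.2×0.766 = 857.26 kg/s.
water fraction in F13 = 0.771.

0.771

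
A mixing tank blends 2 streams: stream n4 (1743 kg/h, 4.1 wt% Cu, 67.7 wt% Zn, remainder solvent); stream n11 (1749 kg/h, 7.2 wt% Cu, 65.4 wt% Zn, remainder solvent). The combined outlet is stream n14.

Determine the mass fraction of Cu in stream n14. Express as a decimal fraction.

0.0565

Total flow out = 1743 + 1749 = 3492 kg/h.
Cu in = 1743×0.041 + 1749×0.072 = 197.39 kg/h.
Cu mass fraction in n14 = 197.39/3492 = 0.0565.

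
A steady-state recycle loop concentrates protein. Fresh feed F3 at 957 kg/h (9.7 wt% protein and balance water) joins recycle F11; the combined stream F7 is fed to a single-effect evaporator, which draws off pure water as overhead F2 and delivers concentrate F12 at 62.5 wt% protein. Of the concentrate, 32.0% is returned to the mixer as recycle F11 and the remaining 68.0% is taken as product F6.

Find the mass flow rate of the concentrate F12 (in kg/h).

218.4 kg/h

Overall protein balance (none leaves overhead): protein in fresh feed = protein in product, i.e. 957×0.097 = (1−0.320)·F12·0.625.
F12 = 92.829/(0.625×0.680) = 218.42 kg/h.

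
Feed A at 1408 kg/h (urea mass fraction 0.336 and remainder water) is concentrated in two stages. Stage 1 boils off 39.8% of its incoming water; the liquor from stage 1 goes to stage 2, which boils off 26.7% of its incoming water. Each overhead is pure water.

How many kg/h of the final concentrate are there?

water in feed = 1408×0.664 = 934.91 kg/h.
After stage 1: water left = (1−0.398)×934.91 = 562.82; stream total = 1035.9 kg/h.
After stage 2: water left = (1−0.267)×562.82 = 412.54; final concentrate = 885.63 kg/h.

885.6 kg/h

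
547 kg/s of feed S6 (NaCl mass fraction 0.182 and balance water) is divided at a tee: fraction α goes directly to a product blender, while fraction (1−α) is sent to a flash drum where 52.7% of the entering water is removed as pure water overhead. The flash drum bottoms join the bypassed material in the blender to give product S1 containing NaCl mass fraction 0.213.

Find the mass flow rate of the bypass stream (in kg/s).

All 547×0.182 = 99.554 kg/s of NaCl reaches S1, so S1 = 99.554/0.213 = 467.39 kg/s and vapour = 79.61 kg/s.
The evaporator receives (1−α)·547 of feed at 0.818 water and removes 0.527 of that water:
0.527×0.818×(1−α)×547 = 79.61
(1−α) = 79.61/235.8 = 0.3376;  α = 0.6624.
Bypass flow = 0.6624×547 = 362.33 kg/s.

362.3 kg/s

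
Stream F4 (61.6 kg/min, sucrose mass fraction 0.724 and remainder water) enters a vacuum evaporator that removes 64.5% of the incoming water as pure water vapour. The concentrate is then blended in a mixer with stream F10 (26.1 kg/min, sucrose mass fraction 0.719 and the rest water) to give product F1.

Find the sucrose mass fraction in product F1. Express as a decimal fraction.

Vapour removed = 0.645×0.276×61.6 = 10.966 kg/min; concentrate = 50.634 kg/min.
sucrose reaching the mixer = 44.598 (from concentrate) + 26.1×0.719 = 63.364 kg/min.
Product flow = 50.634 + 26.1 = 76.734 kg/min; sucrose fraction = 0.826.

0.826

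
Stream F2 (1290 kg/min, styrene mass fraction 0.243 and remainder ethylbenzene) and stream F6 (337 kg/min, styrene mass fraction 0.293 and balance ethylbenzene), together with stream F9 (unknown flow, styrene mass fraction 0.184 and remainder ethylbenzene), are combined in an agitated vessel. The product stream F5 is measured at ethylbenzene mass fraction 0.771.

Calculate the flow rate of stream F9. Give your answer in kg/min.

Let F9 be the unknown flow. Total out = 1627 + F9.
ethylbenzene balance: 1214.8 + 0.816·F9 = 0.771·(1627 + F9)
(0.816 − 0.771)·F9 = 0.771×1627 − 1214.8 = 39.628
F9 = 39.628 / 0.045 = 880.62 kg/min

880.6 kg/min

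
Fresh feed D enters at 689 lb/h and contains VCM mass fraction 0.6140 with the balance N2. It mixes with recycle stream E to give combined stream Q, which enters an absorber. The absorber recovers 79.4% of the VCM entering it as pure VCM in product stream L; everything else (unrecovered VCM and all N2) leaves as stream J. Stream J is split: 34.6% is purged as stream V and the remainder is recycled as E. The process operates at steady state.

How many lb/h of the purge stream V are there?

N2 enters only via D and leaves only via the purge: 689×0.386 = 0.346×(N2 in J), and the absorber passes all N2, so N2 in Q = N2 in J = 768.65 lb/h.
VCM in Q: m_A = 689×0.614 + (1−0.346)·(1−0.794)·m_A, so m_A = 423.05/0.8653 = 488.91 lb/h.
J = (1−0.794)×488.91 + 768.65 = 869.37 lb/h.
Purge V = 0.346×869.37 = 300.8 lb/h.

300.8 lb/h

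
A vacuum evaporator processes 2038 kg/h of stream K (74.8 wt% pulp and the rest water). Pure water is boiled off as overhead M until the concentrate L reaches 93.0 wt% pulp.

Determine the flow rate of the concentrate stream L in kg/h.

1639 kg/h

pulp is conserved: 2038×0.748 = 1524.4 kg/h all reports to the concentrate.
Concentrate = 1524.4/(target fraction) = 1639.2 kg/h.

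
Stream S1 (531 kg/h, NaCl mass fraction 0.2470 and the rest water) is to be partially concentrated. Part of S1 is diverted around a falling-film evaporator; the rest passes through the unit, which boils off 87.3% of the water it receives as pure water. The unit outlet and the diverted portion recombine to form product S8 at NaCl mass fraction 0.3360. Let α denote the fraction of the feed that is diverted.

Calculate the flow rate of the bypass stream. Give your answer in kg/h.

317 kg/h

All 531×0.247 = 131.16 kg/h of NaCl reaches S8, so S8 = 131.16/0.336 = 390.35 kg/h and vapour = 140.65 kg/h.
The evaporator receives (1−α)·531 of feed at 0.753 water and removes 0.873 of that water:
0.873×0.753×(1−α)×531 = 140.65
(1−α) = 140.65/349.06 = 0.4029;  α = 0.5971.
Bypass flow = 0.5971×531 = 317.04 kg/h.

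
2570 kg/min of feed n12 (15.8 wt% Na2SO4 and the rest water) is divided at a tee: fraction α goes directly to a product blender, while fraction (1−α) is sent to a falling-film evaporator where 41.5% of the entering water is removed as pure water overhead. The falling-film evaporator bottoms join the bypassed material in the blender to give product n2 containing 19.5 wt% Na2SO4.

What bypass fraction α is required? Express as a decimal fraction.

0.457

All 2570×0.158 = 406.06 kg/min of Na2SO4 reaches n2, so n2 = 406.06/0.195 = 2082.4 kg/min and vapour = 487.64 kg/min.
The evaporator receives (1−α)·2570 of feed at 0.842 water and removes 0.415 of that water:
0.415×0.842×(1−α)×2570 = 487.64
(1−α) = 487.64/898.04 = 0.5430;  α = 0.4570.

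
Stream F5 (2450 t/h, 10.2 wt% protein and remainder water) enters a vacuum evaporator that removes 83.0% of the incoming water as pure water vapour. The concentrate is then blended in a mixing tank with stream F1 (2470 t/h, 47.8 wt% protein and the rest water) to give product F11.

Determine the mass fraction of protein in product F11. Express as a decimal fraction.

Vapour removed = 0.830×0.898×2450 = 1826.1 t/h; concentrate = 623.92 t/h.
protein reaching the mixer = 249.9 (from concentrate) + 2470×0.478 = 1430.6 t/h.
Product flow = 623.92 + 2470 = 3093.9 t/h; protein fraction = 0.462.

0.462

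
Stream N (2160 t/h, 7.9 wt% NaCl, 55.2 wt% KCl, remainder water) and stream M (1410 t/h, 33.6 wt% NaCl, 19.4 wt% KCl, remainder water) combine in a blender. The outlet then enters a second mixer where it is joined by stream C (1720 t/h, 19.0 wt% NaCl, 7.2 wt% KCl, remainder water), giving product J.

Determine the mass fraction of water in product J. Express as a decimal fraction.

0.516

Overall, product flow = 5290 t/h.
water in = 2160×0.369 + 1410×0.470 + 1720×0.738 = 2729.1 t/h.
water fraction in J = 0.516.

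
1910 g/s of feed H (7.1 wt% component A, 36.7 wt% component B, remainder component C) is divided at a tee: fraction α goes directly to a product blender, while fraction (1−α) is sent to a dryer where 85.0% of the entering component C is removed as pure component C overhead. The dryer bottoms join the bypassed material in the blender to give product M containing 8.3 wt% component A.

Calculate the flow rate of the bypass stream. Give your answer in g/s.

1332 g/s

All 1910×0.071 = 135.61 g/s of component A reaches M, so M = 135.61/0.083 = 1633.9 g/s and vapour = 276.14 g/s.
The evaporator receives (1−α)·1910 of feed at 0.562 component C and removes 0.850 of that component C:
0.850×0.562×(1−α)×1910 = 276.14
(1−α) = 276.14/912.41 = 0.3027;  α = 0.6973.
Bypass flow = 0.6973×1910 = 1331.9 g/s.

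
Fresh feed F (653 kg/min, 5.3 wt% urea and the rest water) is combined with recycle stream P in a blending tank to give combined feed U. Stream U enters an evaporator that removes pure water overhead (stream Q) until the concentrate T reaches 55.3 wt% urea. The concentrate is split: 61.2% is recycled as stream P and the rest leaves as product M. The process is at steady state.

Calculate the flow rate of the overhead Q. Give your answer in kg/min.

Overall urea balance (none leaves overhead): urea in fresh feed = urea in product, i.e. 653×0.053 = (1−0.612)·T·0.553.
T = 34.609/(0.553×0.388) = 161.3 kg/min.
Recycle P = 0.612×161.3 = 98.715 kg/min.
Combined feed U = 653 + 98.715 = 751.72 kg/min.
Overhead Q = U − T = 751.72 − 161.3 = 590.42 kg/min.

590.4 kg/min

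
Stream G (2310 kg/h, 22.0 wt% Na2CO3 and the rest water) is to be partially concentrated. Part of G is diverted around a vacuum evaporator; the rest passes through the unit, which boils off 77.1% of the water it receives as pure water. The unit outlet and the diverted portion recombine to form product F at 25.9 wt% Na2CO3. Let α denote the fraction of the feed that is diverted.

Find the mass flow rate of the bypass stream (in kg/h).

All 2310×0.220 = 508.2 kg/h of Na2CO3 reaches F, so F = 508.2/0.259 = 1962.2 kg/h and vapour = 347.84 kg/h.
The evaporator receives (1−α)·2310 of feed at 0.780 water and removes 0.771 of that water:
0.771×0.780×(1−α)×2310 = 347.84
(1−α) = 347.84/1389.2 = 0.2504;  α = 0.7496.
Bypass flow = 0.7496×2310 = 1731.6 kg/h.

1732 kg/h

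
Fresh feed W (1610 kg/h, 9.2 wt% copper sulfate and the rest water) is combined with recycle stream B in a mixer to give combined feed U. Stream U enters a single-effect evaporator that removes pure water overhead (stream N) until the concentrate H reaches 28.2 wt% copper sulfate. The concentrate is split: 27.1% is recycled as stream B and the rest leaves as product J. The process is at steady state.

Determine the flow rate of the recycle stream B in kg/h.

195.3 kg/h

Overall copper sulfate balance (none leaves overhead): copper sulfate in fresh feed = copper sulfate in product, i.e. 1610×0.092 = (1−0.271)·H·0.282.
H = 148.12/(0.282×0.729) = 720.51 kg/h.
Recycle B = 0.271×720.51 = 195.26 kg/h.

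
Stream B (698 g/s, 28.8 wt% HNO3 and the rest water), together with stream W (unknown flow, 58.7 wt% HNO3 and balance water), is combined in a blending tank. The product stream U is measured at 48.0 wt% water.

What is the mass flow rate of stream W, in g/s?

Let W be the unknown flow. Total out = 698 + W.
water balance: 496.98 + 0.413·W = 0.480·(698 + W)
(0.413 − 0.480)·W = 0.480×698 − 496.98 = -161.94
W = -161.94 / -0.067 = 2417 g/s

2417 g/s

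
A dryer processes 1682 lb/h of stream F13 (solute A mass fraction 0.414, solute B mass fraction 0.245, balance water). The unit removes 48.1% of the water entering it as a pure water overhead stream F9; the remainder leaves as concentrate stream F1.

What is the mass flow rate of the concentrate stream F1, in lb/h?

1406 lb/h

water entering = 1682×0.341 = 573.56 lb/h; overhead removed = 0.481×573.56 = 275.88 lb/h.
Concentrate = 1682 − 275.88 = 1406.1 lb/h.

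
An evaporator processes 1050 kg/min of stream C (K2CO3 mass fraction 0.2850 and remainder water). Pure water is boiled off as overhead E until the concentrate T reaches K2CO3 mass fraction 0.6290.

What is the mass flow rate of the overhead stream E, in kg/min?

K2CO3 is conserved: 1050×0.285 = 299.25 kg/min all reports to the concentrate.
Concentrate = 299.25/(target fraction) = 475.76 kg/min.
Overhead = 1050 − 475.76 = 574.24 kg/min.

574.2 kg/min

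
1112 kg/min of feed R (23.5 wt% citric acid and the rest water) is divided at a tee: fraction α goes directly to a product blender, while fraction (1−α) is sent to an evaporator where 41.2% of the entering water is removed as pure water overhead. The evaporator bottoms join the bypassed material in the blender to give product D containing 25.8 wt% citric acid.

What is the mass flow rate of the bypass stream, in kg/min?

All 1112×0.235 = 261.32 kg/min of citric acid reaches D, so D = 261.32/0.258 = 1012.9 kg/min and vapour = 99.132 kg/min.
The evaporator receives (1−α)·1112 of feed at 0.765 water and removes 0.412 of that water:
0.412×0.765×(1−α)×1112 = 99.132
(1−α) = 99.132/350.48 = 0.2828;  α = 0.7172.
Bypass flow = 0.7172×1112 = 797.48 kg/min.

797.5 kg/min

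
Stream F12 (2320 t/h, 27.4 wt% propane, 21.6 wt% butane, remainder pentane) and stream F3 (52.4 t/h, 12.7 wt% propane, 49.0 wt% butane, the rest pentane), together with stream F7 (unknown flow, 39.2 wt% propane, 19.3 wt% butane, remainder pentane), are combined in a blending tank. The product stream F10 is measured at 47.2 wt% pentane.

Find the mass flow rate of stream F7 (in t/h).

1465 t/h

Let F7 be the unknown flow. Total out = 2372.4 + F7.
pentane balance: 1203.3 + 0.415·F7 = 0.472·(2372.4 + F7)
(0.415 − 0.472)·F7 = 0.472×2372.4 − 1203.3 = -83.496
F7 = -83.496 / -0.057 = 1464.8 t/h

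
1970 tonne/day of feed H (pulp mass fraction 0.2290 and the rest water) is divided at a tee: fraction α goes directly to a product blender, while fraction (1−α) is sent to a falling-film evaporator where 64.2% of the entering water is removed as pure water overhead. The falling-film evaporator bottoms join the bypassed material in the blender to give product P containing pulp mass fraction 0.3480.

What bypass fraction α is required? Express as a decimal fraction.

0.309

All 1970×0.229 = 451.13 tonne/day of pulp reaches P, so P = 451.13/0.348 = 1296.4 tonne/day and vapour = 673.65 tonne/day.
The evaporator receives (1−α)·1970 of feed at 0.771 water and removes 0.642 of that water:
0.642×0.771×(1−α)×1970 = 673.65
(1−α) = 673.65/975.11 = 0.6908;  α = 0.3092.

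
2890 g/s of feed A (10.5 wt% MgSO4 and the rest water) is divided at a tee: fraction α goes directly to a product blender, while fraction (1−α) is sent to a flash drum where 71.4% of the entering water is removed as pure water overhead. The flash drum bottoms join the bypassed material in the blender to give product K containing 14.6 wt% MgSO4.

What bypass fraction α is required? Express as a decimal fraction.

0.561

All 2890×0.105 = 303.45 g/s of MgSO4 reaches K, so K = 303.45/0.146 = 2078.4 g/s and vapour = 811.58 g/s.
The evaporator receives (1−α)·2890 of feed at 0.895 water and removes 0.714 of that water:
0.714×0.895×(1−α)×2890 = 811.58
(1−α) = 811.58/1846.8 = 0.4395;  α = 0.5605.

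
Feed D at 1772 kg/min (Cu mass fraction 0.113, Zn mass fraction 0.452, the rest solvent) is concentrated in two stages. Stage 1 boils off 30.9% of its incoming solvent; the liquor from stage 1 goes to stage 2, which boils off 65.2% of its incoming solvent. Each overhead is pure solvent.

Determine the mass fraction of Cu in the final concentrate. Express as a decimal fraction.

solvent in feed = 1772×0.435 = 770.82 kg/min.
After stage 1: solvent left = (1−0.309)×770.82 = 532.64; stream total = 1533.8 kg/min.
After stage 2: solvent left = (1−0.652)×532.64 = 185.36; final concentrate = 1186.5 kg/min.
Cu fraction = 200.24/1186.5 = 0.169.

0.169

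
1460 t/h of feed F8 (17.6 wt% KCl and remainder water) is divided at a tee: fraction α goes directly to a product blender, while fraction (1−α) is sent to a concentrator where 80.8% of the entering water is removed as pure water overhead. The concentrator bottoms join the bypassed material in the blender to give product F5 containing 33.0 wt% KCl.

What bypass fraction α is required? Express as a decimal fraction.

0.299

All 1460×0.176 = 256.96 t/h of KCl reaches F5, so F5 = 256.96/0.330 = 778.67 t/h and vapour = 681.33 t/h.
The evaporator receives (1−α)·1460 of feed at 0.824 water and removes 0.808 of that water:
0.808×0.824×(1−α)×1460 = 681.33
(1−α) = 681.33/972.06 = 0.7009;  α = 0.2991.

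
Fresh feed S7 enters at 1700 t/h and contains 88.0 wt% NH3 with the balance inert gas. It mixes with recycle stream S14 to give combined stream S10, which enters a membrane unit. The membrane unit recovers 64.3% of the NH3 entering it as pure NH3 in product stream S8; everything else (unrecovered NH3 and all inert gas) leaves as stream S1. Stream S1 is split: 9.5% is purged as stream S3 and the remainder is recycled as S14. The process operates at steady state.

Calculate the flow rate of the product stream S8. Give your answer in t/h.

NH3 in S10: m_A = 1700×0.880 + (1−0.095)·(1−0.643)·m_A, so m_A = 1496/0.6769 = 2210 t/h.
Product S8 = 0.643×2210 = 1421 t/h.

1421 t/h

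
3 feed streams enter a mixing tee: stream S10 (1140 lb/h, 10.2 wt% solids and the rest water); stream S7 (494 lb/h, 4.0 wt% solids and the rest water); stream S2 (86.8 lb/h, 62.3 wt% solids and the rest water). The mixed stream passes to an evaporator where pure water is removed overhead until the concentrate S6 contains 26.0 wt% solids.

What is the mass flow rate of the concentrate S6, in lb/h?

solids entering = 1140×0.102 + 494×0.040 + 86.8×0.623 = 190.12 lb/h.
All solids reports to S6, so S6 = 190.12/0.260 = 731.22 lb/h.

731.2 lb/h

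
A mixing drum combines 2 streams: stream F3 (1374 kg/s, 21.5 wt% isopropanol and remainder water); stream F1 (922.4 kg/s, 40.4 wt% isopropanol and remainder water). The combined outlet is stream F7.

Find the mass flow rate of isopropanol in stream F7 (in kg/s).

isopropanol out = isopropanol in = 1374×0.215 + 922.4×0.404 = 668.06 kg/s.

668.1 kg/s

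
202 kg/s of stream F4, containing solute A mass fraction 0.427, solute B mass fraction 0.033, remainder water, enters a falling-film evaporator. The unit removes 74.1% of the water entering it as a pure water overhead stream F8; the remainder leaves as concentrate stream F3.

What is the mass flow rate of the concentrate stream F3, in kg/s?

121.2 kg/s

water entering = 202×0.540 = 109.08 kg/s; overhead removed = 0.741×109.08 = 80.828 kg/s.
Concentrate = 202 − 80.828 = 121.17 kg/s.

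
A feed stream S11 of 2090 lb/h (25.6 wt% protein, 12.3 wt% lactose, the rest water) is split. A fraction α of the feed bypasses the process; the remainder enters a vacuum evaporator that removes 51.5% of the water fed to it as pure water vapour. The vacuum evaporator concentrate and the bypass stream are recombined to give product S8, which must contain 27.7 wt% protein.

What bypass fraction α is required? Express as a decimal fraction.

All 2090×0.256 = 535.04 lb/h of protein reaches S8, so S8 = 535.04/0.277 = 1931.6 lb/h and vapour = 158.45 lb/h.
The evaporator receives (1−α)·2090 of feed at 0.621 water and removes 0.515 of that water:
0.515×0.621×(1−α)×2090 = 158.45
(1−α) = 158.45/668.41 = 0.2371;  α = 0.7629.

0.763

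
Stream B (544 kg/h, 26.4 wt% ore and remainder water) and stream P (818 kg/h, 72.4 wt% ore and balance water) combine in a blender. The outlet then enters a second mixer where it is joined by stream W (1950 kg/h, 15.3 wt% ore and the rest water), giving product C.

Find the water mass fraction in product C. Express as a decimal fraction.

Overall, product flow = 3312 kg/h.
water in = 544×0.736 + 818×0.276 + 1950×0.847 = 2277.8 kg/h.
water fraction in C = 0.688.

0.688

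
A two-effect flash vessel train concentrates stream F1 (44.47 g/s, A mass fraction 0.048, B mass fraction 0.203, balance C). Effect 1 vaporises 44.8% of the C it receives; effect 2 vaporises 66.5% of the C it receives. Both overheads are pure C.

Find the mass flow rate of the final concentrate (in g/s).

17.32 g/s

C in feed = 44.47×0.749 = 33.308 g/s.
After stage 1: C left = (1−0.448)×33.308 = 18.386; stream total = 29.548 g/s.
After stage 2: C left = (1−0.665)×18.386 = 6.1593; final concentrate = 17.321 g/s.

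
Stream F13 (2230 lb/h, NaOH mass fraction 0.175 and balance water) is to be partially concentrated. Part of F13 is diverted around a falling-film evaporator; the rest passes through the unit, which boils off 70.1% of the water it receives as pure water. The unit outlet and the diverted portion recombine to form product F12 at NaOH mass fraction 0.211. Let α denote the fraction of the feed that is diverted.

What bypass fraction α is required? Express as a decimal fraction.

0.705

All 2230×0.175 = 390.25 lb/h of NaOH reaches F12, so F12 = 390.25/0.211 = 1849.5 lb/h and vapour = 380.47 lb/h.
The evaporator receives (1−α)·2230 of feed at 0.825 water and removes 0.701 of that water:
0.701×0.825×(1−α)×2230 = 380.47
(1−α) = 380.47/1289.7 = 0.2950;  α = 0.7050.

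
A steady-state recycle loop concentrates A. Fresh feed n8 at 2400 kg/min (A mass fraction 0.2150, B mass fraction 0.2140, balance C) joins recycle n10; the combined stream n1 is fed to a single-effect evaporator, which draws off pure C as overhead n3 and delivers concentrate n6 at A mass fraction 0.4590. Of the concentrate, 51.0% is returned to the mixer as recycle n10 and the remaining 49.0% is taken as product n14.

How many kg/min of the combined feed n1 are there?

Overall A balance (none leaves overhead): A in fresh feed = A in product, i.e. 2400×0.215 = (1−0.510)·n6·0.459.
n6 = 516/(0.459×0.490) = 2294.3 kg/min.
Recycle n10 = 0.510×2294.3 = 1170.1 kg/min.
Combined feed n1 = 2400 + 1170.1 = 3570.1 kg/min.

3570 kg/min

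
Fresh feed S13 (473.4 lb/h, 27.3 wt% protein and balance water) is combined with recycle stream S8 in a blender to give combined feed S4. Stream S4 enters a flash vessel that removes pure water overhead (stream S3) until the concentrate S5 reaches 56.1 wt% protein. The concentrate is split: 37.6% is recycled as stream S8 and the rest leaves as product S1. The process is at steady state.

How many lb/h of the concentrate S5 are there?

369.2 lb/h

Overall protein balance (none leaves overhead): protein in fresh feed = protein in product, i.e. 473.4×0.273 = (1−0.376)·S5·0.561.
S5 = 129.24/(0.561×0.624) = 369.18 lb/h.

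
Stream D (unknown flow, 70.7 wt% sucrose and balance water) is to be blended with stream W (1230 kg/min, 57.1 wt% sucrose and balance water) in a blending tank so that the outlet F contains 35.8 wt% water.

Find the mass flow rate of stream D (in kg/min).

1344 kg/min

Let D be the unknown flow. Total out = 1230 + D.
water balance: 527.67 + 0.293·D = 0.358·(1230 + D)
(0.293 − 0.358)·D = 0.358×1230 − 527.67 = -87.33
D = -87.33 / -0.065 = 1343.5 kg/min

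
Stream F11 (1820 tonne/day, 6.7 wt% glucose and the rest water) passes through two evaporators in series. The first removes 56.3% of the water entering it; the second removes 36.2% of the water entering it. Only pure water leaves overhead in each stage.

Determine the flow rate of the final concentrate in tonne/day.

595.4 tonne/day

water in feed = 1820×0.933 = 1698.1 tonne/day.
After stage 1: water left = (1−0.563)×1698.1 = 742.05; stream total = 863.99 tonne/day.
After stage 2: water left = (1−0.362)×742.05 = 473.43; final concentrate = 595.37 tonne/day.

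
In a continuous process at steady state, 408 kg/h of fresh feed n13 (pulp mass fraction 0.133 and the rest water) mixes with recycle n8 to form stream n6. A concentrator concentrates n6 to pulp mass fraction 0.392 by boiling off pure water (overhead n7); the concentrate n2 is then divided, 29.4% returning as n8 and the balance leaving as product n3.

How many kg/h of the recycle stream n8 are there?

Overall pulp balance (none leaves overhead): pulp in fresh feed = pulp in product, i.e. 408×0.133 = (1−0.294)·n2·0.392.
n2 = 54.264/(0.392×0.706) = 196.07 kg/h.
Recycle n8 = 0.294×196.07 = 57.646 kg/h.

57.65 kg/h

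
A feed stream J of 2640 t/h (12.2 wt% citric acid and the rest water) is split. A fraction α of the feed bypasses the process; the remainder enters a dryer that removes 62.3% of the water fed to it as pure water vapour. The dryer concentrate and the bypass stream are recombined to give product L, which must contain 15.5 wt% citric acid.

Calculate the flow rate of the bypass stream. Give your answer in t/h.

All 2640×0.122 = 322.08 t/h of citric acid reaches L, so L = 322.08/0.155 = 2077.9 t/h and vapour = 562.06 t/h.
The evaporator receives (1−α)·2640 of feed at 0.878 water and removes 0.623 of that water:
0.623×0.878×(1−α)×2640 = 562.06
(1−α) = 562.06/1444.1 = 0.3892;  α = 0.6108.
Bypass flow = 0.6108×2640 = 1612.4 t/h.

1612 t/h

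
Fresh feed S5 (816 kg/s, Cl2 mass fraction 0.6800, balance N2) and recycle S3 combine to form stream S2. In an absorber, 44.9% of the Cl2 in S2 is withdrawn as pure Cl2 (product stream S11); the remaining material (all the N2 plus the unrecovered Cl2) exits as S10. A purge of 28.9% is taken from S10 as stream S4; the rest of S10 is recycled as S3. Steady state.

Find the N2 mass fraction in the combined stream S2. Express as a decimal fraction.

N2 enters only via S5 and leaves only via the purge: 816×0.320 = 0.289×(N2 in S10), and the absorber passes all N2, so N2 in S2 = N2 in S10 = 903.53 kg/s.
Cl2 in S2: m_A = 816×0.680 + (1−0.289)·(1−0.449)·m_A, so m_A = 554.88/0.6082 = 912.27 kg/s.
S2 = 912.27 + 903.53 = 1815.8 kg/s.
N2 fraction in S2 = 903.53/1815.8 = 0.4976.

0.4976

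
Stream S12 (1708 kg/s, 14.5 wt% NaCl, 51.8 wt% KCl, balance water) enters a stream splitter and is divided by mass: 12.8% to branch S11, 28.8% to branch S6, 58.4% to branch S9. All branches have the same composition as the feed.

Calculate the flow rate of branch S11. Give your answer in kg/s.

Branch S11 flow = 0.128×1708 = 218.62 kg/s.

218.6 kg/s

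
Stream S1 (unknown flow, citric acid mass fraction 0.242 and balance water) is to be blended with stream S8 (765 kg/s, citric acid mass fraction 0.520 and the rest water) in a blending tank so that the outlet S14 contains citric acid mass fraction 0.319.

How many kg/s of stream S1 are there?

1997 kg/s

Let S1 be the unknown flow. Total out = 765 + S1.
citric acid balance: 397.8 + 0.242·S1 = 0.319·(765 + S1)
(0.242 − 0.319)·S1 = 0.319×765 − 397.8 = -153.77
S1 = -153.77 / -0.077 = 1996.9 kg/s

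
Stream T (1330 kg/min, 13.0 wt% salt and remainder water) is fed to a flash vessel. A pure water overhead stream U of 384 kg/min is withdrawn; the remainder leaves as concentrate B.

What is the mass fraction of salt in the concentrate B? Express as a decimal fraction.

0.183

salt is not removed: 1330×0.130 = 172.9 kg/min of salt enters B.
Concentrate = 1330 − 384 = 946 kg/min.
Mass fraction = 172.9/946 = 0.183.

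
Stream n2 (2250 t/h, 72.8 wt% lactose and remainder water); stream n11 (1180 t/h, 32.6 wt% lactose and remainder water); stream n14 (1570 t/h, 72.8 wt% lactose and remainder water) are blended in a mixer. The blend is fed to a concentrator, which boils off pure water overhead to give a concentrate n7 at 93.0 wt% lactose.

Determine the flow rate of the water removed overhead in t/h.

lactose entering = 2250×0.728 + 1180×0.326 + 1570×0.728 = 3165.6 t/h.
All lactose reports to n7, so n7 = 3165.6/0.930 = 3403.9 t/h.
Total feed = 5000 t/h; overhead = 5000 − 3403.9 = 1596.1 t/h.

1596 t/h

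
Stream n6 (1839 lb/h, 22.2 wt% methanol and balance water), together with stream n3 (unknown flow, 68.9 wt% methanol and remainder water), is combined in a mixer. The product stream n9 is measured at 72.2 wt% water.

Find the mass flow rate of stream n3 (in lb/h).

Let n3 be the unknown flow. Total out = 1839 + n3.
water balance: 1430.7 + 0.311·n3 = 0.722·(1839 + n3)
(0.311 − 0.722)·n3 = 0.722×1839 − 1430.7 = -102.98
n3 = -102.98 / -0.411 = 250.57 lb/h

250.6 lb/h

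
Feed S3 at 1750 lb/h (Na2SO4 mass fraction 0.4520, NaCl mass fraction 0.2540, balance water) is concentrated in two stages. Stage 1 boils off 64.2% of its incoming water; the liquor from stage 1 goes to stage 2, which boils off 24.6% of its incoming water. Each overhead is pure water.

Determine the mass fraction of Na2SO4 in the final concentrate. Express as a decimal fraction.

0.5755

water in feed = 1750×0.294 = 514.5 lb/h.
After stage 1: water left = (1−0.642)×514.5 = 184.19; stream total = 1419.7 lb/h.
After stage 2: water left = (1−0.246)×184.19 = 138.88; final concentrate = 1374.4 lb/h.
Na2SO4 fraction = 791/1374.4 = 0.5755.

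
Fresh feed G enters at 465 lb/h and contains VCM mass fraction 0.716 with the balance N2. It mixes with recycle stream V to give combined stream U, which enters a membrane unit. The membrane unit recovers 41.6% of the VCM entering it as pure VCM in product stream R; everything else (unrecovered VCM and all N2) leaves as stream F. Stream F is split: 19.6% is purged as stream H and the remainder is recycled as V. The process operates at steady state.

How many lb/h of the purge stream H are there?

N2 enters only via G and leaves only via the purge: 465×0.284 = 0.196×(N2 in F), and the membrane unit passes all N2, so N2 in U = N2 in F = 673.78 lb/h.
VCM in U: m_A = 465×0.716 + (1−0.196)·(1−0.416)·m_A, so m_A = 332.94/0.5305 = 627.64 lb/h.
F = (1−0.416)×627.64 + 673.78 = 1040.3 lb/h.
Purge H = 0.196×1040.3 = 203.9 lb/h.

203.9 lb/h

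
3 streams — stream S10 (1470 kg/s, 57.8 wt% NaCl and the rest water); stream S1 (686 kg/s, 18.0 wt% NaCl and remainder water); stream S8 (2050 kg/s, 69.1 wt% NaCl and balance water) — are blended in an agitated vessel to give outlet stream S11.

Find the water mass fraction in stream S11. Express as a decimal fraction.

Total flow out = 1470 + 686 + 2050 = 4206 kg/s.
water in = 1470×0.422 + 686×0.820 + 2050×0.309 = 1816.3 kg/s.
water mass fraction in S11 = 1816.3/4206 = 0.432.

0.432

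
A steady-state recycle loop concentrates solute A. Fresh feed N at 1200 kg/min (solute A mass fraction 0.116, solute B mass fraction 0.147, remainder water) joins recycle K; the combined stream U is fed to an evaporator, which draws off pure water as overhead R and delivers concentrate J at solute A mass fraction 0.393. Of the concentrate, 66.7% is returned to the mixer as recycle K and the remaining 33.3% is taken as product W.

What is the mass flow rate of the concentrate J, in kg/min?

1064 kg/min

Overall solute A balance (none leaves overhead): solute A in fresh feed = solute A in product, i.e. 1200×0.116 = (1−0.667)·J·0.393.
J = 139.2/(0.393×0.333) = 1063.7 kg/min.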